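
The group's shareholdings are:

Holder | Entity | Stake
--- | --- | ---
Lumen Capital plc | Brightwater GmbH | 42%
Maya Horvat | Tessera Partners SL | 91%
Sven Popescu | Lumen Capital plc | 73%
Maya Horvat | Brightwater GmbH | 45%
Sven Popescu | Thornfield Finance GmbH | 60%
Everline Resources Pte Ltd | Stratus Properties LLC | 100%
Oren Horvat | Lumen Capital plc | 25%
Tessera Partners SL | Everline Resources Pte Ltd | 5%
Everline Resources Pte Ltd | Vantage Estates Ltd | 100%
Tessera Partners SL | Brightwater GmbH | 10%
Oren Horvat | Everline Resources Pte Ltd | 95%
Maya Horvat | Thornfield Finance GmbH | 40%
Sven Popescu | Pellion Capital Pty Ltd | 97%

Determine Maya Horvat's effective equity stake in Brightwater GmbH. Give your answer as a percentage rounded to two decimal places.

54.10%

Maya reaches Brightwater along 2 paths.
Via Tessera: 91% × 10% = 9.1%.
Direct stake: 45% = 45%.
Total: 9.1% + 45% = 54.1%.
Rounded: 54.10%.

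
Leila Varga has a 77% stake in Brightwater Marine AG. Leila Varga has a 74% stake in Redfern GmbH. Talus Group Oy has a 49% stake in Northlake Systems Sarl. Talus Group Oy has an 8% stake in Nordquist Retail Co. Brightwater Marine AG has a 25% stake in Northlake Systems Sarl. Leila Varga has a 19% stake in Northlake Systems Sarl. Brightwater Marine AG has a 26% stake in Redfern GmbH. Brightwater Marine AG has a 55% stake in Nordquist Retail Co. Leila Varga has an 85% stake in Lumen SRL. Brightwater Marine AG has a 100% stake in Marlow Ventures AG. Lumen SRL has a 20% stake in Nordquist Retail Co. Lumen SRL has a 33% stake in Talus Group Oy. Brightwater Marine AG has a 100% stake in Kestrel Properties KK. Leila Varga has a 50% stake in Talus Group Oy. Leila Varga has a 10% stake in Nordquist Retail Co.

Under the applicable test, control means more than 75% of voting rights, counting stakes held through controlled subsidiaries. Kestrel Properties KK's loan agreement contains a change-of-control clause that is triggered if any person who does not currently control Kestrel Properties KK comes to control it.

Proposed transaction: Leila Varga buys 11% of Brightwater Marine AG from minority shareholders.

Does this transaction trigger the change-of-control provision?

No

The purchase changes only Leila's holdings, so Leila is the only person who could newly come to control Kestrel.
Leila holds 77% of Brightwater, so Leila controls Brightwater.
Brightwater holds 100% of Kestrel, so Leila controls Kestrel.
So Leila already controls Kestrel before the transaction.
After the purchase, Leila's direct stake in Brightwater rises to 77% + 11% = 88%.
Leila controlled Kestrel already, so this is not a new person acquiring control; every other person's position is unchanged or reduced.
No new person acquires control, so the clause is not triggered.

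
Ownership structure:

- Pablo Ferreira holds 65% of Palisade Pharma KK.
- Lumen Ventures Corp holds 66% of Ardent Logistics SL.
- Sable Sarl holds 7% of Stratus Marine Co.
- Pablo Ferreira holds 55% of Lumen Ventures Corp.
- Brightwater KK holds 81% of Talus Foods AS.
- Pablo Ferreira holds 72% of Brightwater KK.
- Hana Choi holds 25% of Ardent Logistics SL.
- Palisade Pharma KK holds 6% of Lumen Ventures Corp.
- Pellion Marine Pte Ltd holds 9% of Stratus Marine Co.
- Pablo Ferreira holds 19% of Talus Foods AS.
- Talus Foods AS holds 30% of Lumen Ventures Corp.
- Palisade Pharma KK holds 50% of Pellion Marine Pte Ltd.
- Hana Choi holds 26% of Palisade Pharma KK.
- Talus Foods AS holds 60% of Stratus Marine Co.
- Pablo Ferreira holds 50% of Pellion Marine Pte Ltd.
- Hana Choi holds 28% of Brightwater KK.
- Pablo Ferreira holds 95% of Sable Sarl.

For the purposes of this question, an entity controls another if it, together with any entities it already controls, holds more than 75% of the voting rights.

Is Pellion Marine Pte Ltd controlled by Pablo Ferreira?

No

Pablo holds 95% of Sable, so Pablo controls Sable.
In Pellion, Pablo's side holds only 50%, not > 75%.
So Pablo does not control Pellion.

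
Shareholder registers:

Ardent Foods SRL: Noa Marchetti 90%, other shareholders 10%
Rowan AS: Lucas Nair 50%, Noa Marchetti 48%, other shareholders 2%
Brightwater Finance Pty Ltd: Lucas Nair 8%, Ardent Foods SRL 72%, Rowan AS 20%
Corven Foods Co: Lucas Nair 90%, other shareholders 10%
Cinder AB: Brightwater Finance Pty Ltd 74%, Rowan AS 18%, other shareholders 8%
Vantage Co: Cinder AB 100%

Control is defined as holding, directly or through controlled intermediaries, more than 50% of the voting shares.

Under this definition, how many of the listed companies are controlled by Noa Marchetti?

4

Noa holds 90% of Ardent, so Noa controls Ardent.
Ardent holds 72% of Brightwater, so Noa controls Brightwater.
Brightwater holds 74% of Cinder, so Noa controls Cinder.
Cinder holds 100% of Vantage, so Noa controls Vantage.
No other company's threshold is met.
Noa controls 4 companies.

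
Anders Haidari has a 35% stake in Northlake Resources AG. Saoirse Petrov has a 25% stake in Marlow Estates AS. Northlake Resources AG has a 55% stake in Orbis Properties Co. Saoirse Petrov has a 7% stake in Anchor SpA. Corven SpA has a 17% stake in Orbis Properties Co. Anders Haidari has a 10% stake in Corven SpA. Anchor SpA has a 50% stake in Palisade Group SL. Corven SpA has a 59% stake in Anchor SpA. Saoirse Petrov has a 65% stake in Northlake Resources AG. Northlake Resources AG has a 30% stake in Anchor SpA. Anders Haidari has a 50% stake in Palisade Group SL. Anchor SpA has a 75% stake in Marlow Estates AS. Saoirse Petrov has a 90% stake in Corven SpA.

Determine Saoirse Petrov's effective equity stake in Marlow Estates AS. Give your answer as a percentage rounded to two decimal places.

84.70%

Saoirse reaches Marlow along 4 paths.
Via Corven → Anchor: 90% × 59% × 75% = 39.825%.
Via Northlake → Anchor: 65% × 30% × 75% = 14.625%.
Via Anchor: 7% × 75% = 5.25%.
Direct stake: 25% = 25%.
Total: 39.825% + 14.625% + 5.25% + 25% = 84.7%.
Rounded: 84.70%.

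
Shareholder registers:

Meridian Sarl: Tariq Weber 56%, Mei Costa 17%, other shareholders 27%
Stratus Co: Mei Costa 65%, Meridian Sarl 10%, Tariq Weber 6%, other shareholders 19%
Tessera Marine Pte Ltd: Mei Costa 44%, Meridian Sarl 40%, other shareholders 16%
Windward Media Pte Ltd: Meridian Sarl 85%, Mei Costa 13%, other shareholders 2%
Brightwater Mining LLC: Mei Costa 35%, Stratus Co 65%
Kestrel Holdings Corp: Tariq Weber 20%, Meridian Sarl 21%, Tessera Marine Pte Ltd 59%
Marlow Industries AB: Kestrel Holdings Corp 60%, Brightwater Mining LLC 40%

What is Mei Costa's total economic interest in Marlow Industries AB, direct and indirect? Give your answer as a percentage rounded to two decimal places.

Mei reaches Marlow along 6 paths.
Via Meridian → Kestrel: 17% × 21% × 60% = 2.142%.
Via Tessera → Kestrel: 44% × 59% × 60% = 15.576%.
Via Meridian → Tessera → Kestrel: 17% × 40% × 59% × 60% = 2.4072%.
Via Brightwater: 35% × 40% = 14%.
Via Stratus → Brightwater: 65% × 65% × 40% = 16.9%.
Via Meridian → Stratus → Brightwater: 17% × 10% × 65% × 40% = 0.442%.
Total: 2.142% + 15.576% + 2.4072% + 14% + 16.9% + 0.442% = 51.4672%.
Rounded: 51.47%.

51.47%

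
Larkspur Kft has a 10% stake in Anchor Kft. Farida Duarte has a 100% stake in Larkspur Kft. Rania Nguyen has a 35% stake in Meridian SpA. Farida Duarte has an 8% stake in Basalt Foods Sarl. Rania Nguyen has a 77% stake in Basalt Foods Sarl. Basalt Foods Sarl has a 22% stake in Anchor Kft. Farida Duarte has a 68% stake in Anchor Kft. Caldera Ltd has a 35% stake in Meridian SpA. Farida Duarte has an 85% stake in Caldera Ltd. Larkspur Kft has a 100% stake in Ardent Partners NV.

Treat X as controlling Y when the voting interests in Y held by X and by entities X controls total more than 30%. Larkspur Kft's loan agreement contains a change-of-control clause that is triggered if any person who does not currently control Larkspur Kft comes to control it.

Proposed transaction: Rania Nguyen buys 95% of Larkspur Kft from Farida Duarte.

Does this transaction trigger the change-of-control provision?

The purchase adds only to Rania's holdings (Farida's stake shrinks), so Rania is the only person who could newly come to control Larkspur.
Rania holds 77% of Basalt, so Rania controls Basalt.
Rania holds 35% of Meridian, so Rania controls Meridian.
Neither Rania nor any entity Rania controls holds any voting interest in Larkspur.
So before the transaction, Rania does not control Larkspur.
After the purchase, Rania holds 95% of Larkspur directly, and Farida's stake falls to 5%.
Rania holds 95% of Larkspur, so Rania controls Larkspur.
Rania did not control Larkspur before and does after, so the clause is triggered.

Yes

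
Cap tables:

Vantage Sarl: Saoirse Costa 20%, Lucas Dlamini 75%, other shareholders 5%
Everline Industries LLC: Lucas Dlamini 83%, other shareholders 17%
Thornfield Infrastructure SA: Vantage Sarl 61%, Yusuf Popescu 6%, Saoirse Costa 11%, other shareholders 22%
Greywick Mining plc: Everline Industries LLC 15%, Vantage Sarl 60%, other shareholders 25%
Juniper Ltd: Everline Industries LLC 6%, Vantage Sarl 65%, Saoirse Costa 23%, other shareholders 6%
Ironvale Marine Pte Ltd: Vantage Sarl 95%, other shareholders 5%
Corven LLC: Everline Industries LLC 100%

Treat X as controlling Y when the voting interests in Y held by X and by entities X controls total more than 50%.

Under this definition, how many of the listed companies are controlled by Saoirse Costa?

0

Saoirse's largest direct stake is 23% in Juniper, which does not meet the threshold.
Saoirse controls 0 companies.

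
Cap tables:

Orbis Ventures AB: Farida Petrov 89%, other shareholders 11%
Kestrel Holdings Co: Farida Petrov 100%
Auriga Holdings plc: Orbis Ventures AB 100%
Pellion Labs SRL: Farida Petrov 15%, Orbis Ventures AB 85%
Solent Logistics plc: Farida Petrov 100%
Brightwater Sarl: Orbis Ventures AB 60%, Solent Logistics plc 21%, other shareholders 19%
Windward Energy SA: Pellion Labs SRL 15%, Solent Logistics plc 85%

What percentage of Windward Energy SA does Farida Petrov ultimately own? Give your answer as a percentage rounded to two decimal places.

98.60%

Farida reaches Windward along 3 paths.
Via Pellion: 15% × 15% = 2.25%.
Via Orbis → Pellion: 89% × 85% × 15% = 11.3475%.
Via Solent: 100% × 85% = 85%.
Total: 2.25% + 11.3475% + 85% = 98.5975%.
Rounded: 98.60%.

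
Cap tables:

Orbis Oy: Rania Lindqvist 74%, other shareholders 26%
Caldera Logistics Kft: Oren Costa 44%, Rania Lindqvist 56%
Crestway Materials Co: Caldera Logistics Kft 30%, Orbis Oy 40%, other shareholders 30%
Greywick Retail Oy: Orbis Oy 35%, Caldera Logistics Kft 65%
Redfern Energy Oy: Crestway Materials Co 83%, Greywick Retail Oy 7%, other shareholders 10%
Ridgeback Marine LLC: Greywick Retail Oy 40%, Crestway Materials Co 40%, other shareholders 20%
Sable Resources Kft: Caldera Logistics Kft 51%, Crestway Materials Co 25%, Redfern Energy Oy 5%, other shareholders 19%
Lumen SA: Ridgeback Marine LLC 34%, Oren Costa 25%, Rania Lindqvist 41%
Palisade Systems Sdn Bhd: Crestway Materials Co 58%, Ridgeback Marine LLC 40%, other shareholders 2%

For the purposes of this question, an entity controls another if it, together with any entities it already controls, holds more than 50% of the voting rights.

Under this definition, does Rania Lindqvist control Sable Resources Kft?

Rania holds 74% of Orbis, so Rania controls Orbis.
Rania holds 56% of Caldera, so Rania controls Caldera.
Caldera and Orbis together hold 30% + 40% = 70% of Crestway, so Rania controls Crestway.
Orbis and Caldera together hold 35% + 65% = 100% of Greywick, so Rania controls Greywick.
Crestway and Greywick together hold 83% + 7% = 90% of Redfern, so Rania controls Redfern.
Caldera and Crestway and Redfern together hold 51% + 25% + 5% = 81% of Sable, so Rania controls Sable.

Yes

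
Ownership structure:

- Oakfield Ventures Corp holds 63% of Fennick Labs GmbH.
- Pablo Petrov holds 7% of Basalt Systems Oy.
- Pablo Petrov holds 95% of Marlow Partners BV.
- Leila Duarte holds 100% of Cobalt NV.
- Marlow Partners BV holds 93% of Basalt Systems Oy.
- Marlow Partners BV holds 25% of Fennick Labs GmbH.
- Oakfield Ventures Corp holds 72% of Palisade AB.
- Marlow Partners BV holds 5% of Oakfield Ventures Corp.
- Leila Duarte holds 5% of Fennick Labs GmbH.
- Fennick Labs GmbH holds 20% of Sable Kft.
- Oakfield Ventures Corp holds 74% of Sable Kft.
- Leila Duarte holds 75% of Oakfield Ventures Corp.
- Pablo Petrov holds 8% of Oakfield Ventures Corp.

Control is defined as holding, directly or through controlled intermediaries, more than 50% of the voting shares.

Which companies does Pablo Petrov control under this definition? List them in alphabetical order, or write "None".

Basalt Systems Oy, Marlow Partners BV

Pablo holds 95% of Marlow, so Pablo controls Marlow.
Pablo and Marlow together hold 7% + 93% = 100% of Basalt, so Pablo controls Basalt.
No other company's threshold is met.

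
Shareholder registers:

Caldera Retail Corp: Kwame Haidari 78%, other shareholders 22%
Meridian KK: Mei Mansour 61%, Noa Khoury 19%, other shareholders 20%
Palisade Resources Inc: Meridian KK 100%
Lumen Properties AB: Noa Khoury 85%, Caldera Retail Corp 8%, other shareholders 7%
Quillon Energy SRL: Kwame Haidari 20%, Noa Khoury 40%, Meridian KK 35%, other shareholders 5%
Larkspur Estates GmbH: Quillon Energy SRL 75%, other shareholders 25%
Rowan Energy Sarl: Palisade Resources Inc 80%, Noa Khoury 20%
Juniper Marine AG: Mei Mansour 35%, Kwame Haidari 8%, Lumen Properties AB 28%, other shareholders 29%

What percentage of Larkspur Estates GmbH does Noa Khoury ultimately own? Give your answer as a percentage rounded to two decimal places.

Noa reaches Larkspur along 2 paths.
Via Quillon: 40% × 75% = 30%.
Via Meridian → Quillon: 19% × 35% × 75% = 4.9875%.
Total: 30% + 4.9875% = 34.9875%.
Rounded: 34.99%.

34.99%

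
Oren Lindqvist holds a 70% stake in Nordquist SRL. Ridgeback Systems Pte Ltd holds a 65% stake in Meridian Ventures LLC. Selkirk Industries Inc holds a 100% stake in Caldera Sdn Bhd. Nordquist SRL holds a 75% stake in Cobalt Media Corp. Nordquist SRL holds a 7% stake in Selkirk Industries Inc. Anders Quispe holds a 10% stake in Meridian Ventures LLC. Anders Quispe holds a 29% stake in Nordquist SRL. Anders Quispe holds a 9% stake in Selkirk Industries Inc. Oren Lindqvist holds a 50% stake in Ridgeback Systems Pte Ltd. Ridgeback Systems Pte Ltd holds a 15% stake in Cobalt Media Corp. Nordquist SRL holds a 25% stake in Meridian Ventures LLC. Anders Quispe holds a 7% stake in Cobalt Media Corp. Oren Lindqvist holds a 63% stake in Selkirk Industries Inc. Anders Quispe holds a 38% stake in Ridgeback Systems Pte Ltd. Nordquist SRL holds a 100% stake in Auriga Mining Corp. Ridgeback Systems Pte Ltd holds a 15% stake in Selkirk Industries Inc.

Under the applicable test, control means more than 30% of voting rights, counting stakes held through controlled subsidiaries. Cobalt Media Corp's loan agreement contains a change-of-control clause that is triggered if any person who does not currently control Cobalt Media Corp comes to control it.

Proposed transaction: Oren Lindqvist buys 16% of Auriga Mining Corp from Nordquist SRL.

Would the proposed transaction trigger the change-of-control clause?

The purchase adds only to Oren's holdings (Nordquist's stake shrinks), so Oren is the only person who could newly come to control Cobalt.
Oren holds 50% of Ridgeback, so Oren controls Ridgeback.
Oren holds 70% of Nordquist, so Oren controls Nordquist.
Ridgeback and Nordquist together hold 15% + 75% = 90% of Cobalt, so Oren controls Cobalt.
So Oren already controls Cobalt before the transaction.
After the purchase, Oren holds 16% of Auriga directly, and Nordquist's stake falls to 84%.
Oren controlled Cobalt already, so this is not a new person acquiring control; every other person's position is unchanged or reduced.
No new person acquires control, so the clause is not triggered.

No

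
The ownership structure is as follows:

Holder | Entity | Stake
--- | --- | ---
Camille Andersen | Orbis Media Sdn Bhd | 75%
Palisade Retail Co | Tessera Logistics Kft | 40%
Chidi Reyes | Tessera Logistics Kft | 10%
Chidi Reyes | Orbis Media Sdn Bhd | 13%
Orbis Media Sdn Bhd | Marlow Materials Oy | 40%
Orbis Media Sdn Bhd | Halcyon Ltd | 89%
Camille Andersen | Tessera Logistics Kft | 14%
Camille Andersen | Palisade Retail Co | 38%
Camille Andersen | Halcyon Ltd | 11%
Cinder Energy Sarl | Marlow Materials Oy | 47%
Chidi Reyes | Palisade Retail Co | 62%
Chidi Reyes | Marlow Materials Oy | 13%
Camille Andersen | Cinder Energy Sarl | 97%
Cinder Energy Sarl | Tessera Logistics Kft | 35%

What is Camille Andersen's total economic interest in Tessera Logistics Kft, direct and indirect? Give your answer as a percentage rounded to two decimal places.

Camille reaches Tessera along 3 paths.
Via Cinder: 97% × 35% = 33.95%.
Via Palisade: 38% × 40% = 15.2%.
Direct stake: 14% = 14%.
Total: 33.95% + 15.2% + 14% = 63.15%.

63.15%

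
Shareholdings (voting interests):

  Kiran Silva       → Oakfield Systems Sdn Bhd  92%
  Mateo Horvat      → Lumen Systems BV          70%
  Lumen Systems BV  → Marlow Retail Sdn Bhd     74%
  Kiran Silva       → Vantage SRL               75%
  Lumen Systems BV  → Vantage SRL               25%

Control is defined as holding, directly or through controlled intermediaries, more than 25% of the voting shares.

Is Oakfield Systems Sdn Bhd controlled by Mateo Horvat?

Mateo holds 70% of Lumen, so Mateo controls Lumen.
Lumen holds 74% of Marlow, so Mateo controls Marlow.
Neither Mateo nor any entity Mateo controls holds any voting interest in Oakfield.
So Mateo does not control Oakfield.

No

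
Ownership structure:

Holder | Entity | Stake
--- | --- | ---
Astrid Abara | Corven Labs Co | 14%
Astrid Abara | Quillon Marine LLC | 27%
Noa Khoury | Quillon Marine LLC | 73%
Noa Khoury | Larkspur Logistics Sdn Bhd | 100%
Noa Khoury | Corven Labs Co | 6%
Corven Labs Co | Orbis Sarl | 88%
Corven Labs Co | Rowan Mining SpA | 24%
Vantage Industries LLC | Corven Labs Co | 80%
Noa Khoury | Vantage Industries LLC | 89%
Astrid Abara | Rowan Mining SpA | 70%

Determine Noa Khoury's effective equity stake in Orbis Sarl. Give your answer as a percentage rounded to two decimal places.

67.94%

Noa reaches Orbis along 2 paths.
Via Vantage → Corven: 89% × 80% × 88% = 62.656%.
Via Corven: 6% × 88% = 5.28%.
Total: 62.656% + 5.28% = 67.936%.
Rounded: 67.94%.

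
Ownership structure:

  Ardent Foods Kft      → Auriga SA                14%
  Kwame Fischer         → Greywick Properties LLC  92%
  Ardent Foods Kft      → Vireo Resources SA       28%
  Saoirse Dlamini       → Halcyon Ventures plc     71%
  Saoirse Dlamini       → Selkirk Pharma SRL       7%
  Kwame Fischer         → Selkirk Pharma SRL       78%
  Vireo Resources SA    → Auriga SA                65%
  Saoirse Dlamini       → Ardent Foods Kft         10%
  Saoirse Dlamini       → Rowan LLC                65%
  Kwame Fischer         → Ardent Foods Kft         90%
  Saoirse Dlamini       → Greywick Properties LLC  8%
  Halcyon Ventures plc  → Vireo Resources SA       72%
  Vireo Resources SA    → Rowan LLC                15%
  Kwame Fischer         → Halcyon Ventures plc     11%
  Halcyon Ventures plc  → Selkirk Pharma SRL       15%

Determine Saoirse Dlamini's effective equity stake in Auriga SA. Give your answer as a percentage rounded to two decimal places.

36.45%

Saoirse reaches Auriga along 3 paths.
Via Ardent → Vireo: 10% × 28% × 65% = 1.82%.
Via Halcyon → Vireo: 71% × 72% × 65% = 33.228%.
Via Ardent: 10% × 14% = 1.4%.
Total: 1.82% + 33.228% + 1.4% = 36.448%.
Rounded: 36.45%.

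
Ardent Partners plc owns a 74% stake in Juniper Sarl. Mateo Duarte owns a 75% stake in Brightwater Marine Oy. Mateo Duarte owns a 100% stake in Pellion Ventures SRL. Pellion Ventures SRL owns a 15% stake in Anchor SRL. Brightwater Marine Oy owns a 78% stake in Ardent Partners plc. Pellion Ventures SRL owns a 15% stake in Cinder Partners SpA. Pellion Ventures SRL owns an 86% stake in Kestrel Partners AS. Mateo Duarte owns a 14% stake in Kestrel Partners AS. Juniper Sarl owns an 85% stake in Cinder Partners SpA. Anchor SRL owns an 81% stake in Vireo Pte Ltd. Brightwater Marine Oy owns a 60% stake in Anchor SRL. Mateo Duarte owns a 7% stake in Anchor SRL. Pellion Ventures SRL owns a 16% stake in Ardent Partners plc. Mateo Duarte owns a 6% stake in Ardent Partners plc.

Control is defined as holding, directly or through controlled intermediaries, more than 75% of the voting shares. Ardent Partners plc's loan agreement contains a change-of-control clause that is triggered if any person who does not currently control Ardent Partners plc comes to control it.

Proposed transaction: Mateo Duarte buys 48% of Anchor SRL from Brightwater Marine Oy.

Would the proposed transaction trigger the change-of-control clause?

No

The purchase adds only to Mateo's holdings (Brightwater's stake shrinks), so Mateo is the only person who could newly come to control Ardent.
Mateo holds 100% of Pellion, so Mateo controls Pellion.
Mateo and Pellion together hold 14% + 86% = 100% of Kestrel, so Mateo controls Kestrel.
In Ardent, Mateo's side holds only 6% + 16% = 22%, not > 75%.
So before the transaction, Mateo does not control Ardent.
After the purchase, Mateo's direct stake in Anchor rises to 7% + 48% = 55%, and Brightwater's stake falls to 12%.
Mateo's side now holds 15% + 55% = 70% of Anchor, not > 75%, so Mateo still does not control Anchor.
After the transaction, Mateo's side holds 6% + 16% = 22% of Ardent, not > 75%, so Mateo still does not control Ardent.
No new person acquires control, so the clause is not triggered.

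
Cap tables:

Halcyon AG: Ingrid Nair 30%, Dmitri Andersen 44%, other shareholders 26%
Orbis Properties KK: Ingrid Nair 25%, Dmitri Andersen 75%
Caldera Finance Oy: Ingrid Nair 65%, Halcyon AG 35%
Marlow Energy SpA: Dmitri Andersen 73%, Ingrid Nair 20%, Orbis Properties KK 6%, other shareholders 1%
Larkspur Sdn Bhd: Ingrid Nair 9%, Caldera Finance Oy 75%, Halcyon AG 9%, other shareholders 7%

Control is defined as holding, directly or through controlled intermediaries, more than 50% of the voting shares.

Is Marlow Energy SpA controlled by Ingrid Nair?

Ingrid holds 65% of Caldera, so Ingrid controls Caldera.
Ingrid and Caldera together hold 9% + 75% = 84% of Larkspur, so Ingrid controls Larkspur.
In Marlow, Ingrid's side holds only 20%, not > 50%.
So Ingrid does not control Marlow.

No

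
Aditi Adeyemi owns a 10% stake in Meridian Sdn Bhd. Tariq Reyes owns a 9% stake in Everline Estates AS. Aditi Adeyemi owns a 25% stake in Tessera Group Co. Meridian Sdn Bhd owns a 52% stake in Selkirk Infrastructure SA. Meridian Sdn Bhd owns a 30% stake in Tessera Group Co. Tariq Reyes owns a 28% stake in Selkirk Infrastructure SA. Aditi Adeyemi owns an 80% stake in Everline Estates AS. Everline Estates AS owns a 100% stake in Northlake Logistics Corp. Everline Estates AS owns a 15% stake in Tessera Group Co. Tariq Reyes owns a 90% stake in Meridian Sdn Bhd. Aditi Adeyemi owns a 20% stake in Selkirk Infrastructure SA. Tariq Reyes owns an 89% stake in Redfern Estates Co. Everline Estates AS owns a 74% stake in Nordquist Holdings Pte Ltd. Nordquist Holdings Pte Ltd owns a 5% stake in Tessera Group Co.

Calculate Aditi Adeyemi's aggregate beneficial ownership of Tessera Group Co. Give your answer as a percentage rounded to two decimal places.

Aditi reaches Tessera along 4 paths.
Direct stake: 25% = 25%.
Via Meridian: 10% × 30% = 3%.
Via Everline: 80% × 15% = 12%.
Via Everline → Nordquist: 80% × 74% × 5% = 2.96%.
Total: 25% + 3% + 12% + 2.96% = 42.96%.

42.96%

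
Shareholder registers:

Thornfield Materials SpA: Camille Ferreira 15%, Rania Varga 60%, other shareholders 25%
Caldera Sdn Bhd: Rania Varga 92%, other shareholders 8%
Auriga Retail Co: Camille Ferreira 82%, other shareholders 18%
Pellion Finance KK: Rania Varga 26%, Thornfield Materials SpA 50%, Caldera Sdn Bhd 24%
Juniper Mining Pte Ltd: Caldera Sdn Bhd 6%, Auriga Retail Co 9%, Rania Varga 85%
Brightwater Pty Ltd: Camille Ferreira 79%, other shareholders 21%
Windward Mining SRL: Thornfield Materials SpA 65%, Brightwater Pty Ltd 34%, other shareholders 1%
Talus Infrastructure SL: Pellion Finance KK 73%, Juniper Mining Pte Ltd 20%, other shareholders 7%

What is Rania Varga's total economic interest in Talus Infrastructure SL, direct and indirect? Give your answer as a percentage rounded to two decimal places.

Rania reaches Talus along 5 paths.
Via Pellion: 26% × 73% = 18.98%.
Via Thornfield → Pellion: 60% × 50% × 73% = 21.9%.
Via Caldera → Pellion: 92% × 24% × 73% = 16.1184%.
Via Caldera → Juniper: 92% × 6% × 20% = 1.104%.
Via Juniper: 85% × 20% = 17%.
Total: 18.98% + 21.9% + 16.1184% + 1.104% + 17% = 75.1024%.
Rounded: 75.10%.

75.10%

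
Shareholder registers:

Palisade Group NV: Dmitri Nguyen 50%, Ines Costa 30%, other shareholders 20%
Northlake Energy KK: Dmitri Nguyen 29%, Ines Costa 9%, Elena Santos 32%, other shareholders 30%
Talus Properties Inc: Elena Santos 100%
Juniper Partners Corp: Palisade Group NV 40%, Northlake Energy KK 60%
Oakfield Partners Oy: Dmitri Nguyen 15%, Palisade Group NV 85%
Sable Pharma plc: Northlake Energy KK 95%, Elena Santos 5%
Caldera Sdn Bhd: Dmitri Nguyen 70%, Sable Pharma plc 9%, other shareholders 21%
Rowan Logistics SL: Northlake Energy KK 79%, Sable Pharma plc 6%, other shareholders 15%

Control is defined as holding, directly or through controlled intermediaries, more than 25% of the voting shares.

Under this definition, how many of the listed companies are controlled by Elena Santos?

Elena holds 32% of Northlake, so Elena controls Northlake.
Elena holds 100% of Talus, so Elena controls Talus.
Northlake holds 60% of Juniper, so Elena controls Juniper.
Northlake and Elena together hold 95% + 5% = 100% of Sable, so Elena controls Sable.
Northlake and Sable together hold 79% + 6% = 85% of Rowan, so Elena controls Rowan.
No other company's threshold is met.
Elena controls 5 companies.

5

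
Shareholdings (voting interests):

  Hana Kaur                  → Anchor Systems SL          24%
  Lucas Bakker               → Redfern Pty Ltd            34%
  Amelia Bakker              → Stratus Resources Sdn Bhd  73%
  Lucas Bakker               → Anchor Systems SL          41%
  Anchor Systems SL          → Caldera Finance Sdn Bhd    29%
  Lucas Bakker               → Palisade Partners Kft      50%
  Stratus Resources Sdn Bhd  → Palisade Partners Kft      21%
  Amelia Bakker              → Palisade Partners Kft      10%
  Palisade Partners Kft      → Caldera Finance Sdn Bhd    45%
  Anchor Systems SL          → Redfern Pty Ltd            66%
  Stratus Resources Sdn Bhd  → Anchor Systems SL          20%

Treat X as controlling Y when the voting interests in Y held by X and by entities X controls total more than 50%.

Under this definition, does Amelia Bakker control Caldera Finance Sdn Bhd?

No

Amelia holds 73% of Stratus, so Amelia controls Stratus.
Neither Amelia nor any entity Amelia controls holds any voting interest in Caldera.
So Amelia does not control Caldera.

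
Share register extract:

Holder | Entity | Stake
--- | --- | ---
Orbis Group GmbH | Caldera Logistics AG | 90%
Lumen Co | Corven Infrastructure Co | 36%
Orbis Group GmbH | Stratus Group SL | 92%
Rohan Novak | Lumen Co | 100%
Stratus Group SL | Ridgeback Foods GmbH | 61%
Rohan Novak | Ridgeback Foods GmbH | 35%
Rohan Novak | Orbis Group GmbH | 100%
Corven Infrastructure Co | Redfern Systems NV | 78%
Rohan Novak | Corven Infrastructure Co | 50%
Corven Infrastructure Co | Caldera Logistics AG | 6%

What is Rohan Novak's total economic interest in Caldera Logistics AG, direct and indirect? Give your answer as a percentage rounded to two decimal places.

95.16%

Rohan reaches Caldera along 3 paths.
Via Orbis: 100% × 90% = 90%.
Via Lumen → Corven: 100% × 36% × 6% = 2.16%.
Via Corven: 50% × 6% = 3%.
Total: 90% + 2.16% + 3% = 95.16%.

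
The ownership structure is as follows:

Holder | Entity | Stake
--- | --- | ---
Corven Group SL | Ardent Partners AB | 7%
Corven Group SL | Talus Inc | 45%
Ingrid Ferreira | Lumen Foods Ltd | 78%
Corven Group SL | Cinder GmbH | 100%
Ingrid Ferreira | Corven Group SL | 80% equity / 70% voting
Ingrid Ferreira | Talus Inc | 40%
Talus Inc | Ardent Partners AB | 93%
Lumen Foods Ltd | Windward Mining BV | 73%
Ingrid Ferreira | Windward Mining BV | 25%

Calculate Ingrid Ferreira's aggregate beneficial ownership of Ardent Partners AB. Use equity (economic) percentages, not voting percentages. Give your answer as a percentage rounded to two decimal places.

76.28%

Ingrid reaches Ardent along 3 paths.
Via Corven: 80% × 7% = 5.6%.
Via Talus: 40% × 93% = 37.2%.
Via Corven → Talus: 80% × 45% × 93% = 33.48%.
Total: 5.6% + 37.2% + 33.48% = 76.28%.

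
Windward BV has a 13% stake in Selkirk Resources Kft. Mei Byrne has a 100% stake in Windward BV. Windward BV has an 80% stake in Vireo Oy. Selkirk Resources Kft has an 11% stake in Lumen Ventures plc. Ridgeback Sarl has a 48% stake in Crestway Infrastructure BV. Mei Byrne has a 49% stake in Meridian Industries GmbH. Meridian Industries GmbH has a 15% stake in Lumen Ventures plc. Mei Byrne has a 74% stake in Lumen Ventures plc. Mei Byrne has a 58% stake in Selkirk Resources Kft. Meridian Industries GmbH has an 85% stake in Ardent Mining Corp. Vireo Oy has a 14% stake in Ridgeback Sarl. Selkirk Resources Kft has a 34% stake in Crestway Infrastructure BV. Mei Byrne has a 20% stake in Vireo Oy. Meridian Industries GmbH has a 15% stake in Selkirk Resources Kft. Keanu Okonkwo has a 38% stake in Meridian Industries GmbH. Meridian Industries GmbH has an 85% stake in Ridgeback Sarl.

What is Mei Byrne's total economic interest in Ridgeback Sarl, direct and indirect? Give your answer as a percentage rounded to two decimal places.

55.65%

Mei reaches Ridgeback along 3 paths.
Via Meridian: 49% × 85% = 41.65%.
Via Vireo: 20% × 14% = 2.8%.
Via Windward → Vireo: 100% × 80% × 14% = 11.2%.
Total: 41.65% + 2.8% + 11.2% = 55.65%.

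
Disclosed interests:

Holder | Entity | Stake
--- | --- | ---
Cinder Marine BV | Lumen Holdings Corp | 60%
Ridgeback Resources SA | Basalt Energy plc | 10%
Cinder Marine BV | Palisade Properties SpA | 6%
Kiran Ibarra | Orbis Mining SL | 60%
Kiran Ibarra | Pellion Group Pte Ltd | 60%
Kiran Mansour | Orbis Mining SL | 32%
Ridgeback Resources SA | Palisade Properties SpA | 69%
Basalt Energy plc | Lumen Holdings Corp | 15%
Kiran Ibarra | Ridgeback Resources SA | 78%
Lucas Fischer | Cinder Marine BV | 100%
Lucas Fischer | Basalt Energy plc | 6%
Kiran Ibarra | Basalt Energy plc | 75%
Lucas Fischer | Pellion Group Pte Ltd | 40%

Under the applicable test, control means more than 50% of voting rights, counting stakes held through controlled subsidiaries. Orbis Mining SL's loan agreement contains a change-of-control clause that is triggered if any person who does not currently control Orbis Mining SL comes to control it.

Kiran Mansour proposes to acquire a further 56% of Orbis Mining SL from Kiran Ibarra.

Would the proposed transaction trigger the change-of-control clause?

The purchase adds only to Kiran Mansour's holdings (Kiran Ibarra's stake shrinks), so Kiran Mansour is the only person who could newly come to control Orbis.
Kiran Mansour's largest direct stake is 32% in Orbis, which does not meet the threshold, so Kiran Mansour controls no company.
In Orbis, Kiran Mansour's side holds only 32%, not > 50%.
So before the transaction, Kiran Mansour does not control Orbis.
After the purchase, Kiran Mansour's direct stake in Orbis rises to 32% + 56% = 88%, and Kiran Ibarra's stake falls to 4%.
Kiran Mansour holds 88% of Orbis, so Kiran Mansour controls Orbis.
Kiran Mansour did not control Orbis before and does after, so the clause is triggered.

Yes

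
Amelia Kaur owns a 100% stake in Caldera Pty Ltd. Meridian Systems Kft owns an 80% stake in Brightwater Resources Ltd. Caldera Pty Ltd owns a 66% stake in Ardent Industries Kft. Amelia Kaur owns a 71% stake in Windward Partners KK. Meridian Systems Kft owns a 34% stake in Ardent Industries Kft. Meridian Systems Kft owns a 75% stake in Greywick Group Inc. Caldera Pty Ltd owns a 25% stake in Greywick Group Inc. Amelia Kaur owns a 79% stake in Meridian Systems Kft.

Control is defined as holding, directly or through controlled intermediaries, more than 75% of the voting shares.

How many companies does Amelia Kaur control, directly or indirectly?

5

Amelia holds 100% of Caldera, so Amelia controls Caldera.
Amelia holds 79% of Meridian, so Amelia controls Meridian.
Meridian and Caldera together hold 75% + 25% = 100% of Greywick, so Amelia controls Greywick.
Meridian holds 80% of Brightwater, so Amelia controls Brightwater.
Caldera and Meridian together hold 66% + 34% = 100% of Ardent, so Amelia controls Ardent.
No other company's threshold is met.
Amelia controls 5 companies.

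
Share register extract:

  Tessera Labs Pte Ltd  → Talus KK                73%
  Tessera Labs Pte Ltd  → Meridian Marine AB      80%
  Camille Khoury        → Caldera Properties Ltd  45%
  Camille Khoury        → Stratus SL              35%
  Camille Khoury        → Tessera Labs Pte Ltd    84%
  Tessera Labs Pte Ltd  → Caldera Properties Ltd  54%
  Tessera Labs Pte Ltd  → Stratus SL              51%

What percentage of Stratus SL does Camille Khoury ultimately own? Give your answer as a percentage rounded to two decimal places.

77.84%

Camille reaches Stratus along 2 paths.
Via Tessera: 84% × 51% = 42.84%.
Direct stake: 35% = 35%.
Total: 42.84% + 35% = 77.84%.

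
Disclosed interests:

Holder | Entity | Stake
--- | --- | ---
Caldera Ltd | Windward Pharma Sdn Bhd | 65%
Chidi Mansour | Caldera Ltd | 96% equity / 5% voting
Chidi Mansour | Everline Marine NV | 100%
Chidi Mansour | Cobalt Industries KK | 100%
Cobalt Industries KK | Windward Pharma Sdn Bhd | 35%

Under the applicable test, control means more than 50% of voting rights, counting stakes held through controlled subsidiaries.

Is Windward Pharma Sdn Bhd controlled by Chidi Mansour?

No

Chidi holds 100% of Cobalt, so Chidi controls Cobalt.
Chidi holds 100% of Everline, so Chidi controls Everline.
In Windward, Chidi's side holds only 35%, not > 50%.
So Chidi does not control Windward.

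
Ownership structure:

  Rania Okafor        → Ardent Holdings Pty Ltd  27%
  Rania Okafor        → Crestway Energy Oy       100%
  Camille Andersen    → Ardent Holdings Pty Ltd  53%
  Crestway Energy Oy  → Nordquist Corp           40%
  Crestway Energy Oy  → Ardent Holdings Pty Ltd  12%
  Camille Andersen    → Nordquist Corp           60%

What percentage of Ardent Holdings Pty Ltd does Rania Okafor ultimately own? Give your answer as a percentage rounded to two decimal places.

39.00%

Rania reaches Ardent along 2 paths.
Direct stake: 27% = 27%.
Via Crestway: 100% × 12% = 12%.
Total: 27% + 12% = 39%.
Rounded: 39.00%.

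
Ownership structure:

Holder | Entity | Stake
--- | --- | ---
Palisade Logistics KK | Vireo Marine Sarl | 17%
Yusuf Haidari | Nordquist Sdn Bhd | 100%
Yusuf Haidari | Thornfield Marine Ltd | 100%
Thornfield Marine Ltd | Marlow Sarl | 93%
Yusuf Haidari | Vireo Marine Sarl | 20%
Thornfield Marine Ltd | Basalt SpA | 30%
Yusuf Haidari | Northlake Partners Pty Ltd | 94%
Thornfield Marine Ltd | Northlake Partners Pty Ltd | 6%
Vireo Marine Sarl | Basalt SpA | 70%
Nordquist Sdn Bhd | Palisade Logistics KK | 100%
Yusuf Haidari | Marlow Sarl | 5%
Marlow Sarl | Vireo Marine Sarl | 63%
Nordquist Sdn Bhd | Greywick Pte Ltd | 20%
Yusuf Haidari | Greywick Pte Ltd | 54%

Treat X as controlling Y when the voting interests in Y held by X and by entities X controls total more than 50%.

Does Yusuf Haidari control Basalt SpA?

Yes

Yusuf holds 100% of Thornfield, so Yusuf controls Thornfield.
Yusuf holds 100% of Nordquist, so Yusuf controls Nordquist.
Nordquist holds 100% of Palisade, so Yusuf controls Palisade.
Thornfield and Yusuf together hold 93% + 5% = 98% of Marlow, so Yusuf controls Marlow.
Yusuf and Marlow and Palisade together hold 20% + 63% + 17% = 100% of Vireo, so Yusuf controls Vireo.
Vireo and Thornfield together hold 70% + 30% = 100% of Basalt, so Yusuf controls Basalt.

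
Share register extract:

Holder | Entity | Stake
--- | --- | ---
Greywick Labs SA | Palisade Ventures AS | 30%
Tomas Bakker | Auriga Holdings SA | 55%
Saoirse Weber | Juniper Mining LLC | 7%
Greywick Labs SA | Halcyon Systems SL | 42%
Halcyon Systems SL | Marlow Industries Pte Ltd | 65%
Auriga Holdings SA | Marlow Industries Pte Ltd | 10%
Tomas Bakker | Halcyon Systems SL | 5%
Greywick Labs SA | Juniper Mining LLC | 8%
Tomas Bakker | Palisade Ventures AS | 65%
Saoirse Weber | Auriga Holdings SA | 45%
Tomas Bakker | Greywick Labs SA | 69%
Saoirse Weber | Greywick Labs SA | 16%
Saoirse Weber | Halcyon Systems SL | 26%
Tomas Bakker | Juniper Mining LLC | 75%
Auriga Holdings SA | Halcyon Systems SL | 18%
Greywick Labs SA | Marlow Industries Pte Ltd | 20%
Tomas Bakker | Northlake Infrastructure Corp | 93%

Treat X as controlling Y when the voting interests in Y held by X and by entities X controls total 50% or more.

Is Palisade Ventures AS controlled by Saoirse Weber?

No

Saoirse's largest direct stake is 45% in Auriga, which does not meet the threshold, so Saoirse controls no company.
Neither Saoirse nor any entity Saoirse controls holds any voting interest in Palisade.
So Saoirse does not control Palisade.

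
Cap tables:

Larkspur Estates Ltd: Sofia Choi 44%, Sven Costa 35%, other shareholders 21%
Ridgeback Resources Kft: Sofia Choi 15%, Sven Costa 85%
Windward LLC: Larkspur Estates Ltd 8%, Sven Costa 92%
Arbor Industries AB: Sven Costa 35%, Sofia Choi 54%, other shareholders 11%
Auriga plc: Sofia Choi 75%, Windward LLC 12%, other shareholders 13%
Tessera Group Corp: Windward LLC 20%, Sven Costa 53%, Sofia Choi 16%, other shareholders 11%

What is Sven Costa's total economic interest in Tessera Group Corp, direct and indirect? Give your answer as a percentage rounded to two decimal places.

71.96%

Sven reaches Tessera along 3 paths.
Via Larkspur → Windward: 35% × 8% × 20% = 0.56%.
Via Windward: 92% × 20% = 18.4%.
Direct stake: 53% = 53%.
Total: 0.56% + 18.4% + 53% = 71.96%.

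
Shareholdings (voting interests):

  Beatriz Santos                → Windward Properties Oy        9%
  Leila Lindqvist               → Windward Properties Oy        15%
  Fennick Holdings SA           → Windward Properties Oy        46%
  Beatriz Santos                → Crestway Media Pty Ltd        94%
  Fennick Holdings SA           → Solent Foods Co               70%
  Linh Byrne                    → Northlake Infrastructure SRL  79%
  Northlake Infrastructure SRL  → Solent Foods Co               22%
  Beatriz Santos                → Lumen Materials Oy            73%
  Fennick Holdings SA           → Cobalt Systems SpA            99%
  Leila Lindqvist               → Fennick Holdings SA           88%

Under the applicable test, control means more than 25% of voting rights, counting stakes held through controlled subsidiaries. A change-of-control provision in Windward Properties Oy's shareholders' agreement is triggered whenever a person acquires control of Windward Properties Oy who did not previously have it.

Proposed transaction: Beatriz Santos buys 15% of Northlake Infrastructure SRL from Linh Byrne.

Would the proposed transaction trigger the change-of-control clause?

The purchase adds only to Beatriz's holdings (Linh's stake shrinks), so Beatriz is the only person who could newly come to control Windward.
Beatriz holds 73% of Lumen, so Beatriz controls Lumen.
Beatriz holds 94% of Crestway, so Beatriz controls Crestway.
In Windward, Beatriz's side holds only 9%, not > 25%.
So before the transaction, Beatriz does not control Windward.
After the purchase, Beatriz holds 15% of Northlake directly, and Linh's stake falls to 64%.
Beatriz's side now holds 15% of Northlake, not > 25%, so Beatriz still does not control Northlake.
After the transaction, Beatriz's side holds 9% of Windward, not > 25%, so Beatriz still does not control Windward.
No new person acquires control, so the clause is not triggered.

No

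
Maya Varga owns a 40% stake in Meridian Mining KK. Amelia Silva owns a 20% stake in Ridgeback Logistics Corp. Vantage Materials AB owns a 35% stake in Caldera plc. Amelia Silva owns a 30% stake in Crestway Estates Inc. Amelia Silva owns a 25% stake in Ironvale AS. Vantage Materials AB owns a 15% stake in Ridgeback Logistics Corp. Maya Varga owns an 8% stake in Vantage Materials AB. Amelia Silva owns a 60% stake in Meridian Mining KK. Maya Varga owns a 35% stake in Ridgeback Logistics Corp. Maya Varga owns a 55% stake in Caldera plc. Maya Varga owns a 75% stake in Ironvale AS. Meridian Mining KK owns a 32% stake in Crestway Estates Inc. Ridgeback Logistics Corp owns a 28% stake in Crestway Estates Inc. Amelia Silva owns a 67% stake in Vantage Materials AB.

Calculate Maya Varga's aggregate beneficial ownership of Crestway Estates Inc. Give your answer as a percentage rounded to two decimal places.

22.94%

Maya reaches Crestway along 3 paths.
Via Meridian: 40% × 32% = 12.8%.
Via Ridgeback: 35% × 28% = 9.8%.
Via Vantage → Ridgeback: 8% × 15% × 28% = 0.336%.
Total: 12.8% + 9.8% + 0.336% = 22.936%.
Rounded: 22.94%.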